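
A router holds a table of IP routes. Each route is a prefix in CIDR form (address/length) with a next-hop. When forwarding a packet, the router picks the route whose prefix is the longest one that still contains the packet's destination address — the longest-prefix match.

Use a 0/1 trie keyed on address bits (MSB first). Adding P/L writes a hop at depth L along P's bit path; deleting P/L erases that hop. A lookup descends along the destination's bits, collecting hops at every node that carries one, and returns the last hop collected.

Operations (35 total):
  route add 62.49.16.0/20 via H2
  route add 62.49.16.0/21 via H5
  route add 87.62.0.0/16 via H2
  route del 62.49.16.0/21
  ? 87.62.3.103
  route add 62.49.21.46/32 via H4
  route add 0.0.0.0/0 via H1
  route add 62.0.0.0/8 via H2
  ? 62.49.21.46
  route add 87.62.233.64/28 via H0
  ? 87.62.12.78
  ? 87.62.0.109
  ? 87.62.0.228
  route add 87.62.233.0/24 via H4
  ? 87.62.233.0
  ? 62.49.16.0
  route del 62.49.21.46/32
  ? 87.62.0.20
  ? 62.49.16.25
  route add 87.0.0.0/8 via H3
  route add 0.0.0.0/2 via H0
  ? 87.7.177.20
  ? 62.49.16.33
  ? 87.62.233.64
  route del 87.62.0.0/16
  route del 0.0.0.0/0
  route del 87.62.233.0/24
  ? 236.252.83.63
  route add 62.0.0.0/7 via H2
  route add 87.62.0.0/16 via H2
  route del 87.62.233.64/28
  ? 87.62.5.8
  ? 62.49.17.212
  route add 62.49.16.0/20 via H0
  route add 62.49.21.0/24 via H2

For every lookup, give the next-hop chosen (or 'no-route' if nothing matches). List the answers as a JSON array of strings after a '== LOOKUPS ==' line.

Process each operation:
  add 62.49.16.0/20 -> H2 at depth 20
  add 62.49.16.0/21 -> H5 at depth 21
  add 87.62.0.0/16 -> H2 at depth 16
  del 62.49.16.0/21 (clear depth 21)
  Q 87.62.3.103: descend 0101011100111110 ; hops seen [H2] ; pick H2
  add 62.49.21.46/32 -> H4 at depth 32
  add 0.0.0.0/0 -> H1 at depth 0
  add 62.0.0.0/8 -> H2 at depth 8
  Q 62.49.21.46: descend 00111110001100010001010100101110 ; hops seen [H1,H2,H2,H4] ; pick H4
  add 87.62.233.64/28 -> H0 at depth 28
  Q 87.62.12.78: descend 0101011100111110 ; hops seen [H1,H2] ; pick H2
  Q 87.62.0.109: descend 0101011100111110 ; hops seen [H1,H2] ; pick H2
  Q 87.62.0.228: descend 0101011100111110 ; hops seen [H1,H2] ; pick H2
  add 87.62.233.0/24 -> H4 at depth 24
  Q 87.62.233.0: descend 0101011100111110111010010 ; hops seen [H1,H2,H4] ; pick H4
  Q 62.49.16.0: descend 001111100011000100010 ; hops seen [H1,H2,H2] ; pick H2
  del 62.49.21.46/32 (clear depth 32)
  Q 87.62.0.20: descend 0101011100111110 ; hops seen [H1,H2] ; pick H2
  Q 62.49.16.25: descend 001111100011000100010 ; hops seen [H1,H2,H2] ; pick H2
  add 87.0.0.0/8 -> H3 at depth 8
  add 0.0.0.0/2 -> H0 at depth 2
  Q 87.7.177.20: descend 0101011100 ; hops seen [H1,H3] ; pick H3
  Q 62.49.16.33: descend 001111100011000100010 ; hops seen [H1,H0,H2,H2] ; pick H2
  Q 87.62.233.64: descend 0101011100111110111010010100 ; hops seen [H1,H3,H2,H4,H0] ; pick H0
  del 87.62.0.0/16 (clear depth 16)
  del 0.0.0.0/0 (clear depth 0)
  del 87.62.233.0/24 (clear depth 24)
  Q 236.252.83.63: descend ε ; hops seen [∅] ; pick no-route
  add 62.0.0.0/7 -> H2 at depth 7
  add 87.62.0.0/16 -> H2 at depth 16
  del 87.62.233.64/28 (clear depth 28)
  Q 87.62.5.8: descend 0101011100111110 ; hops seen [H3,H2] ; pick H2
  Q 62.49.17.212: descend 001111100011000100010 ; hops seen [H0,H2,H2,H2] ; pick H2
  add 62.49.16.0/20 -> H0 at depth 20
  add 62.49.21.0/24 -> H2 at depth 24

== LOOKUPS ==
["H2","H4","H2","H2","H2","H4","H2","H2","H2","H3","H2","H0","no-route","H2","H2"]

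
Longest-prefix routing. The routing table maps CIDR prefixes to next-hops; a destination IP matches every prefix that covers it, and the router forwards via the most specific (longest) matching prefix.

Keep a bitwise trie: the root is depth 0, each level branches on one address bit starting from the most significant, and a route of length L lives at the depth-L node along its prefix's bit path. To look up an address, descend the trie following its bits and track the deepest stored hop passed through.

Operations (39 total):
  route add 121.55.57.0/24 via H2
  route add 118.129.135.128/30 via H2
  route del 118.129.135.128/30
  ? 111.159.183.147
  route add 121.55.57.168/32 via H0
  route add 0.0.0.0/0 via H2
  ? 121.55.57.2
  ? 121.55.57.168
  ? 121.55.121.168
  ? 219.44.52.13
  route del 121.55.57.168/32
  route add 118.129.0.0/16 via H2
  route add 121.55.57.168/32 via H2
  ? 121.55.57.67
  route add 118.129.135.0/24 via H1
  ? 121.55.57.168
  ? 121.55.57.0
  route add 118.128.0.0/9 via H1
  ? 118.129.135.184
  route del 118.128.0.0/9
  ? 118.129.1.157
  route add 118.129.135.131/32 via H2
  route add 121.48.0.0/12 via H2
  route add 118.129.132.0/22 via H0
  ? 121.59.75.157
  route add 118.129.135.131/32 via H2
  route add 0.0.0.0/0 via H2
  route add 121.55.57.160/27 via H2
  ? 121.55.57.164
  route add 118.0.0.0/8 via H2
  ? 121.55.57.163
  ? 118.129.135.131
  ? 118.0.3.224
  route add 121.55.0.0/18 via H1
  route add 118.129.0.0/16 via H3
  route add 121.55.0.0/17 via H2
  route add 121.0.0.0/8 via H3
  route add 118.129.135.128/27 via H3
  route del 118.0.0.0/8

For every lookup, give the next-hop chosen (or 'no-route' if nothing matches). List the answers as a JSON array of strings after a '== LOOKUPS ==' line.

Process each operation:
  + 121.55.57.0/24 (H2) depth=24
  + 118.129.135.128/30 (H2) depth=30
  del 118.129.135.128/30 (clear depth 30)
  lookup 111.159.183.147: bits 011 walk d0:-→d1:-→d2:-→d3:- -> no-route
  + 121.55.57.168/32 (H0) depth=32
  + 0.0.0.0/0 (H2) depth=0
  lookup 121.55.57.2: bits 011110010011011100111001 walk d0:H2→d1:-→d2:-→d3:-→d4:-→d5:-→d6:-→d7:-→d8:-→d9:-→d10:-→d11:-→d12:-→d13:-→d14:-→d15:-→d16:-→d17:-→d18:-→d19:-→d20:-→d21:-→d22:-→d23:-→d24:H2 -> H2
  lookup 121.55.57.168: bits 01111001001101110011100110101000 walk d0:H2→d1:-→d2:-→d3:-→d4:-→d5:-→d6:-→d7:-→d8:-→d9:-→d10:-→d11:-→d12:-→d13:-→d14:-→d15:-→d16:-→d17:-→d18:-→d19:-→d20:-→d21:-→d22:-→d23:-→d24:H2→d25:-→d26:-→d27:-→d28:-→d29:-→d30:-→d31:-→d32:H0 -> H0
  lookup 121.55.121.168: bits 01111001001101110 walk d0:H2→d1:-→d2:-→d3:-→d4:-→d5:-→d6:-→d7:-→d8:-→d9:-→d10:-→d11:-→d12:-→d13:-→d14:-→d15:-→d16:-→d17:- -> H2
  lookup 219.44.52.13: bits ε walk d0:H2 -> H2
  del 121.55.57.168/32 (clear depth 32)
  + 118.129.0.0/16 (H2) depth=16
  + 121.55.57.168/32 (H2) depth=32
  lookup 121.55.57.67: bits 011110010011011100111001 walk d0:H2→d1:-→d2:-→d3:-→d4:-→d5:-→d6:-→d7:-→d8:-→d9:-→d10:-→d11:-→d12:-→d13:-→d14:-→d15:-→d16:-→d17:-→d18:-→d19:-→d20:-→d21:-→d22:-→d23:-→d24:H2 -> H2
  + 118.129.135.0/24 (H1) depth=24
  lookup 121.55.57.168: bits 01111001001101110011100110101000 walk d0:H2→d1:-→d2:-→d3:-→d4:-→d5:-→d6:-→d7:-→d8:-→d9:-→d10:-→d11:-→d12:-→d13:-→d14:-→d15:-→d16:-→d17:-→d18:-→d19:-→d20:-→d21:-→d22:-→d23:-→d24:H2→d25:-→d26:-→d27:-→d28:-→d29:-→d30:-→d31:-→d32:H2 -> H2
  lookup 121.55.57.0: bits 011110010011011100111001 walk d0:H2→d1:-→d2:-→d3:-→d4:-→d5:-→d6:-→d7:-→d8:-→d9:-→d10:-→d11:-→d12:-→d13:-→d14:-→d15:-→d16:-→d17:-→d18:-→d19:-→d20:-→d21:-→d22:-→d23:-→d24:H2 -> H2
  + 118.128.0.0/9 (H1) depth=9
  lookup 118.129.135.184: bits 01110110100000011000011110 walk d0:H2→d1:-→d2:-→d3:-→d4:-→d5:-→d6:-→d7:-→d8:-→d9:H1→d10:-→d11:-→d12:-→d13:-→d14:-→d15:-→d16:H2→d17:-→d18:-→d19:-→d20:-→d21:-→d22:-→d23:-→d24:H1→d25:-→d26:- -> H1
  del 118.128.0.0/9 (clear depth 9)
  lookup 118.129.1.157: bits 0111011010000001 walk d0:H2→d1:-→d2:-→d3:-→d4:-→d5:-→d6:-→d7:-→d8:-→d9:-→d10:-→d11:-→d12:-→d13:-→d14:-→d15:-→d16:H2 -> H2
  + 118.129.135.131/32 (H2) depth=32
  + 121.48.0.0/12 (H2) depth=12
  + 118.129.132.0/22 (H0) depth=22
  lookup 121.59.75.157: bits 011110010011 walk d0:H2→d1:-→d2:-→d3:-→d4:-→d5:-→d6:-→d7:-→d8:-→d9:-→d10:-→d11:-→d12:H2 -> H2
  + 118.129.135.131/32 (H2) depth=32
  + 0.0.0.0/0 (H2) depth=0
  + 121.55.57.160/27 (H2) depth=27
  lookup 121.55.57.164: bits 0111100100110111001110011010 walk d0:H2→d1:-→d2:-→d3:-→d4:-→d5:-→d6:-→d7:-→d8:-→d9:-→d10:-→d11:-→d12:H2→d13:-→d14:-→d15:-→d16:-→d17:-→d18:-→d19:-→d20:-→d21:-→d22:-→d23:-→d24:H2→d25:-→d26:-→d27:H2→d28:- -> H2
  + 118.0.0.0/8 (H2) depth=8
  lookup 121.55.57.163: bits 0111100100110111001110011010 walk d0:H2→d1:-→d2:-→d3:-→d4:-→d5:-→d6:-→d7:-→d8:-→d9:-→d10:-→d11:-→d12:H2→d13:-→d14:-→d15:-→d16:-→d17:-→d18:-→d19:-→d20:-→d21:-→d22:-→d23:-→d24:H2→d25:-→d26:-→d27:H2→d28:- -> H2
  lookup 118.129.135.131: bits 01110110100000011000011110000011 walk d0:H2→d1:-→d2:-→d3:-→d4:-→d5:-→d6:-→d7:-→d8:H2→d9:-→d10:-→d11:-→d12:-→d13:-→d14:-→d15:-→d16:H2→d17:-→d18:-→d19:-→d20:-→d21:-→d22:H0→d23:-→d24:H1→d25:-→d26:-→d27:-→d28:-→d29:-→d30:-→d31:-→d32:H2 -> H2
  lookup 118.0.3.224: bits 01110110 walk d0:H2→d1:-→d2:-→d3:-→d4:-→d5:-→d6:-→d7:-→d8:H2 -> H2
  + 121.55.0.0/18 (H1) depth=18
  + 118.129.0.0/16 (H3) depth=16
  + 121.55.0.0/17 (H2) depth=17
  + 121.0.0.0/8 (H3) depth=8
  + 118.129.135.128/27 (H3) depth=27
  del 118.0.0.0/8 (clear depth 8)

== LOOKUPS ==
["no-route","H2","H0","H2","H2","H2","H2","H2","H1","H2","H2","H2","H2","H2","H2"]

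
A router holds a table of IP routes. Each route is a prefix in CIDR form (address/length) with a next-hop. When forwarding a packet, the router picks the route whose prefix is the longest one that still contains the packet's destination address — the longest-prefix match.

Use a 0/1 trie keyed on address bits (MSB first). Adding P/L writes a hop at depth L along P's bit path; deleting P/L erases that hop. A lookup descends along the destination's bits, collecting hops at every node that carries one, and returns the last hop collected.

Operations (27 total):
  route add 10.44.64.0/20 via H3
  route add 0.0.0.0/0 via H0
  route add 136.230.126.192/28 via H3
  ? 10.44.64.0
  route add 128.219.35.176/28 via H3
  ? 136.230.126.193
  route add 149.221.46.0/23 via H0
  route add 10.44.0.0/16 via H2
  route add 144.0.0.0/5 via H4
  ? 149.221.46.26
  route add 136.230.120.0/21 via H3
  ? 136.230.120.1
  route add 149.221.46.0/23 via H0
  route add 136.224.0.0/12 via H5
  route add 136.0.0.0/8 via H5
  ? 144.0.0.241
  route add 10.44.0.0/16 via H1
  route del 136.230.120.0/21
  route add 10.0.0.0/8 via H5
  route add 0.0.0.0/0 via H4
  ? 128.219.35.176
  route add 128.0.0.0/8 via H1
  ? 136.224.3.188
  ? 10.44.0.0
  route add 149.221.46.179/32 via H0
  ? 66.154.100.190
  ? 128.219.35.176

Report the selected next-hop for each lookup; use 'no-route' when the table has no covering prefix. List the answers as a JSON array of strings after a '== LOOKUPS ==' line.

Process each operation:
  + 10.44.64.0/20 (H3) depth=20
  + 0.0.0.0/0 (H0) depth=0
  + 136.230.126.192/28 (H3) depth=28
  Q 10.44.64.0: descend 00001010001011000100 ; hops seen [H0,H3] ; pick H3
  + 128.219.35.176/28 (H3) depth=28
  Q 136.230.126.193: descend 1000100011100110011111101100 ; hops seen [H0,H3] ; pick H3
  + 149.221.46.0/23 (H0) depth=23
  + 10.44.0.0/16 (H2) depth=16
  + 144.0.0.0/5 (H4) depth=5
  Q 149.221.46.26: descend 10010101110111010010111 ; hops seen [H0,H4,H0] ; pick H0
  + 136.230.120.0/21 (H3) depth=21
  Q 136.230.120.1: descend 100010001110011001111 ; hops seen [H0,H3] ; pick H3
  + 149.221.46.0/23 (H0) depth=23
  + 136.224.0.0/12 (H5) depth=12
  + 136.0.0.0/8 (H5) depth=8
  Q 144.0.0.241: descend 10010 ; hops seen [H0,H4] ; pick H4
  + 10.44.0.0/16 (H1) depth=16
  - 136.230.120.0/21 clear@21
  + 10.0.0.0/8 (H5) depth=8
  + 0.0.0.0/0 (H4) depth=0
  Q 128.219.35.176: descend 1000000011011011001000111011 ; hops seen [H4,H3] ; pick H3
  + 128.0.0.0/8 (H1) depth=8
  Q 136.224.3.188: descend 1000100011100 ; hops seen [H4,H5,H5] ; pick H5
  Q 10.44.0.0: descend 00001010001011000 ; hops seen [H4,H5,H1] ; pick H1
  + 149.221.46.179/32 (H0) depth=32
  Q 66.154.100.190: descend 0 ; hops seen [H4] ; pick H4
  Q 128.219.35.176: descend 1000000011011011001000111011 ; hops seen [H4,H1,H3] ; pick H3

== LOOKUPS ==
["H3","H3","H0","H3","H4","H3","H5","H1","H4","H3"]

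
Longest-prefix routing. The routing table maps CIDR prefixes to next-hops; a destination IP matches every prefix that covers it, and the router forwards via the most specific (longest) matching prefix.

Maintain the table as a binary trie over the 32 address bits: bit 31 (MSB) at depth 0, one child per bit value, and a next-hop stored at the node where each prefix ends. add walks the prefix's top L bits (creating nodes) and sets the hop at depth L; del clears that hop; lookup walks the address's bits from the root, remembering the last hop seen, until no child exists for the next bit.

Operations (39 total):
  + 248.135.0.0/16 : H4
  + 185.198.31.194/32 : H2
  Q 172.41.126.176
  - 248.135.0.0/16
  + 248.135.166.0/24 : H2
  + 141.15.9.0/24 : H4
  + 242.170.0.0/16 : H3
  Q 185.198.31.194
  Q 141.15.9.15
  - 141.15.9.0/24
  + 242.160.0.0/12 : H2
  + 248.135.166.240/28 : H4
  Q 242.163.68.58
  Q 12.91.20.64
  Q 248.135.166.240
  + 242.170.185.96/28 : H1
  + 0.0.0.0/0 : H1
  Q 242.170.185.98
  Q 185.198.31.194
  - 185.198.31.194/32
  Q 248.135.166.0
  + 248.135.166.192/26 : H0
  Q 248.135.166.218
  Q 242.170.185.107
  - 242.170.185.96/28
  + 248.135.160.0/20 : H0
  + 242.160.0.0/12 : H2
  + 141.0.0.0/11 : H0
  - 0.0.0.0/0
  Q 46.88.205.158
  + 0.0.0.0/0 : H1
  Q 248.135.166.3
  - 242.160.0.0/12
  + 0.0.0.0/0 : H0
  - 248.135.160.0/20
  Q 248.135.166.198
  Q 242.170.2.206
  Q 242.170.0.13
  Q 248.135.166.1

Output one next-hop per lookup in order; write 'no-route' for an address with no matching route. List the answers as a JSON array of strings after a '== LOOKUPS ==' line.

Trace:
  + 248.135.0.0/16 (H4) depth=16
  + 185.198.31.194/32 (H2) depth=32
  ? 172.41.126.176  path d0:-→d1:-→d2:-→d3:-  best=no-route
  - 248.135.0.0/16 clear@16
  + 248.135.166.0/24 (H2) depth=24
  + 141.15.9.0/24 (H4) depth=24
  + 242.170.0.0/16 (H3) depth=16
  ? 185.198.31.194  path d0:-→d1:-→d2:-→d3:-→d4:-→d5:-→d6:-→d7:-→d8:-→d9:-→d10:-→d11:-→d12:-→d13:-→d14:-→d15:-→d16:-→d17:-→d18:-→d19:-→d20:-→d21:-→d22:-→d23:-→d24:-→d25:-→d26:-→d27:-→d28:-→d29:-→d30:-→d31:-→d32:H2  best=H2
  ? 141.15.9.15  path d0:-→d1:-→d2:-→d3:-→d4:-→d5:-→d6:-→d7:-→d8:-→d9:-→d10:-→d11:-→d12:-→d13:-→d14:-→d15:-→d16:-→d17:-→d18:-→d19:-→d20:-→d21:-→d22:-→d23:-→d24:H4  best=H4
  - 141.15.9.0/24 clear@24
  + 242.160.0.0/12 (H2) depth=12
  + 248.135.166.240/28 (H4) depth=28
  ? 242.163.68.58  path d0:-→d1:-→d2:-→d3:-→d4:-→d5:-→d6:-→d7:-→d8:-→d9:-→d10:-→d11:-→d12:H2  best=H2
  ? 12.91.20.64  path d0:-  best=no-route
  ? 248.135.166.240  path d0:-→d1:-→d2:-→d3:-→d4:-→d5:-→d6:-→d7:-→d8:-→d9:-→d10:-→d11:-→d12:-→d13:-→d14:-→d15:-→d16:-→d17:-→d18:-→d19:-→d20:-→d21:-→d22:-→d23:-→d24:H2→d25:-→d26:-→d27:-→d28:H4  best=H4
  + 242.170.185.96/28 (H1) depth=28
  + 0.0.0.0/0 (H1) depth=0
  ? 242.170.185.98  path d0:H1→d1:-→d2:-→d3:-→d4:-→d5:-→d6:-→d7:-→d8:-→d9:-→d10:-→d11:-→d12:H2→d13:-→d14:-→d15:-→d16:H3→d17:-→d18:-→d19:-→d20:-→d21:-→d22:-→d23:-→d24:-→d25:-→d26:-→d27:-→d28:H1  best=H1
  ? 185.198.31.194  path d0:H1→d1:-→d2:-→d3:-→d4:-→d5:-→d6:-→d7:-→d8:-→d9:-→d10:-→d11:-→d12:-→d13:-→d14:-→d15:-→d16:-→d17:-→d18:-→d19:-→d20:-→d21:-→d22:-→d23:-→d24:-→d25:-→d26:-→d27:-→d28:-→d29:-→d30:-→d31:-→d32:H2  best=H2
  - 185.198.31.194/32 clear@32
  ? 248.135.166.0  path d0:H1→d1:-→d2:-→d3:-→d4:-→d5:-→d6:-→d7:-→d8:-→d9:-→d10:-→d11:-→d12:-→d13:-→d14:-→d15:-→d16:-→d17:-→d18:-→d19:-→d20:-→d21:-→d22:-→d23:-→d24:H2  best=H2
  + 248.135.166.192/26 (H0) depth=26
  ? 248.135.166.218  path d0:H1→d1:-→d2:-→d3:-→d4:-→d5:-→d6:-→d7:-→d8:-→d9:-→d10:-→d11:-→d12:-→d13:-→d14:-→d15:-→d16:-→d17:-→d18:-→d19:-→d20:-→d21:-→d22:-→d23:-→d24:H2→d25:-→d26:H0  best=H0
  ? 242.170.185.107  path d0:H1→d1:-→d2:-→d3:-→d4:-→d5:-→d6:-→d7:-→d8:-→d9:-→d10:-→d11:-→d12:H2→d13:-→d14:-→d15:-→d16:H3→d17:-→d18:-→d19:-→d20:-→d21:-→d22:-→d23:-→d24:-→d25:-→d26:-→d27:-→d28:H1  best=H1
  - 242.170.185.96/28 clear@28
  + 248.135.160.0/20 (H0) depth=20
  + 242.160.0.0/12 (H2) depth=12
  + 141.0.0.0/11 (H0) depth=11
  - 0.0.0.0/0 clear@0
  ? 46.88.205.158  path d0:-  best=no-route
  + 0.0.0.0/0 (H1) depth=0
  ? 248.135.166.3  path d0:H1→d1:-→d2:-→d3:-→d4:-→d5:-→d6:-→d7:-→d8:-→d9:-→d10:-→d11:-→d12:-→d13:-→d14:-→d15:-→d16:-→d17:-→d18:-→d19:-→d20:H0→d21:-→d22:-→d23:-→d24:H2  best=H2
  - 242.160.0.0/12 clear@12
  + 0.0.0.0/0 (H0) depth=0
  - 248.135.160.0/20 clear@20
  ? 248.135.166.198  path d0:H0→d1:-→d2:-→d3:-→d4:-→d5:-→d6:-→d7:-→d8:-→d9:-→d10:-→d11:-→d12:-→d13:-→d14:-→d15:-→d16:-→d17:-→d18:-→d19:-→d20:-→d21:-→d22:-→d23:-→d24:H2→d25:-→d26:H0  best=H0
  ? 242.170.2.206  path d0:H0→d1:-→d2:-→d3:-→d4:-→d5:-→d6:-→d7:-→d8:-→d9:-→d10:-→d11:-→d12:-→d13:-→d14:-→d15:-→d16:H3  best=H3
  ? 242.170.0.13  path d0:H0→d1:-→d2:-→d3:-→d4:-→d5:-→d6:-→d7:-→d8:-→d9:-→d10:-→d11:-→d12:-→d13:-→d14:-→d15:-→d16:H3  best=H3
  ? 248.135.166.1  path d0:H0→d1:-→d2:-→d3:-→d4:-→d5:-→d6:-→d7:-→d8:-→d9:-→d10:-→d11:-→d12:-→d13:-→d14:-→d15:-→d16:-→d17:-→d18:-→d19:-→d20:-→d21:-→d22:-→d23:-→d24:H2  best=H2

== LOOKUPS ==
["no-route","H2","H4","H2","no-route","H4","H1","H2","H2","H0","H1","no-route","H2","H0","H3","H3","H2"]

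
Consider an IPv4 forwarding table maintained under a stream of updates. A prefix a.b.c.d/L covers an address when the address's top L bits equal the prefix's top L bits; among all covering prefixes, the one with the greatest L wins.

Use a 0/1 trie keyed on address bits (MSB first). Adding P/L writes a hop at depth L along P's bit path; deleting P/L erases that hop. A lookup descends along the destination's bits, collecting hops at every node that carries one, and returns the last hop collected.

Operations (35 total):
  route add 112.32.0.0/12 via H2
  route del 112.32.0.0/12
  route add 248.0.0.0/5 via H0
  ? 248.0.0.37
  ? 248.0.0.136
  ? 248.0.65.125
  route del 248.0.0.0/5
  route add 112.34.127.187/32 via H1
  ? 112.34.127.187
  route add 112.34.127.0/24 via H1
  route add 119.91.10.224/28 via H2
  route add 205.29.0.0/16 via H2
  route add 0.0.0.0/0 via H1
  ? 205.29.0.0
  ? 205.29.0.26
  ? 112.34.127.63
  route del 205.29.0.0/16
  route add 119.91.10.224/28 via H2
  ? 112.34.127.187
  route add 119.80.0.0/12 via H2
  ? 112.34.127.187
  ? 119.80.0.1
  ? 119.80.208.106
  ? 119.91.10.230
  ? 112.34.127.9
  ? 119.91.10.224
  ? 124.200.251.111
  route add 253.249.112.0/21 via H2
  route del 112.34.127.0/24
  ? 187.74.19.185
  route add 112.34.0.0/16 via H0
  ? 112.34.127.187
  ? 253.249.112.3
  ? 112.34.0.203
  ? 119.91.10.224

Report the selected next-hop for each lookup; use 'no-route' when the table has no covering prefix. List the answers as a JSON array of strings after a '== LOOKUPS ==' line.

Trace:
  + 112.32.0.0/12 (H2) depth=12
  del 112.32.0.0/12 (clear depth 12)
  + 248.0.0.0/5 (H0) depth=5
  ? 248.0.0.37  path d0:-→d1:-→d2:-→d3:-→d4:-→d5:H0  best=H0
  ? 248.0.0.136  path d0:-→d1:-→d2:-→d3:-→d4:-→d5:H0  best=H0
  ? 248.0.65.125  path d0:-→d1:-→d2:-→d3:-→d4:-→d5:H0  best=H0
  del 248.0.0.0/5 (clear depth 5)
  + 112.34.127.187/32 (H1) depth=32
  ? 112.34.127.187  path d0:-→d1:-→d2:-→d3:-→d4:-→d5:-→d6:-→d7:-→d8:-→d9:-→d10:-→d11:-→d12:-→d13:-→d14:-→d15:-→d16:-→d17:-→d18:-→d19:-→d20:-→d21:-→d22:-→d23:-→d24:-→d25:-→d26:-→d27:-→d28:-→d29:-→d30:-→d31:-→d32:H1  best=H1
  + 112.34.127.0/24 (H1) depth=24
  + 119.91.10.224/28 (H2) depth=28
  + 205.29.0.0/16 (H2) depth=16
  + 0.0.0.0/0 (H1) depth=0
  ? 205.29.0.0  path d0:H1→d1:-→d2:-→d3:-→d4:-→d5:-→d6:-→d7:-→d8:-→d9:-→d10:-→d11:-→d12:-→d13:-→d14:-→d15:-→d16:H2  best=H2
  ? 205.29.0.26  path d0:H1→d1:-→d2:-→d3:-→d4:-→d5:-→d6:-→d7:-→d8:-→d9:-→d10:-→d11:-→d12:-→d13:-→d14:-→d15:-→d16:H2  best=H2
  ? 112.34.127.63  path d0:H1→d1:-→d2:-→d3:-→d4:-→d5:-→d6:-→d7:-→d8:-→d9:-→d10:-→d11:-→d12:-→d13:-→d14:-→d15:-→d16:-→d17:-→d18:-→d19:-→d20:-→d21:-→d22:-→d23:-→d24:H1  best=H1
  del 205.29.0.0/16 (clear depth 16)
  + 119.91.10.224/28 (H2) depth=28
  ? 112.34.127.187  path d0:H1→d1:-→d2:-→d3:-→d4:-→d5:-→d6:-→d7:-→d8:-→d9:-→d10:-→d11:-→d12:-→d13:-→d14:-→d15:-→d16:-→d17:-→d18:-→d19:-→d20:-→d21:-→d22:-→d23:-→d24:H1→d25:-→d26:-→d27:-→d28:-→d29:-→d30:-→d31:-→d32:H1  best=H1
  + 119.80.0.0/12 (H2) depth=12
  ? 112.34.127.187  path d0:H1→d1:-→d2:-→d3:-→d4:-→d5:-→d6:-→d7:-→d8:-→d9:-→d10:-→d11:-→d12:-→d13:-→d14:-→d15:-→d16:-→d17:-→d18:-→d19:-→d20:-→d21:-→d22:-→d23:-→d24:H1→d25:-→d26:-→d27:-→d28:-→d29:-→d30:-→d31:-→d32:H1  best=H1
  ? 119.80.0.1  path d0:H1→d1:-→d2:-→d3:-→d4:-→d5:-→d6:-→d7:-→d8:-→d9:-→d10:-→d11:-→d12:H2  best=H2
  ? 119.80.208.106  path d0:H1→d1:-→d2:-→d3:-→d4:-→d5:-→d6:-→d7:-→d8:-→d9:-→d10:-→d11:-→d12:H2  best=H2
  ? 119.91.10.230  path d0:H1→d1:-→d2:-→d3:-→d4:-→d5:-→d6:-→d7:-→d8:-→d9:-→d10:-→d11:-→d12:H2→d13:-→d14:-→d15:-→d16:-→d17:-→d18:-→d19:-→d20:-→d21:-→d22:-→d23:-→d24:-→d25:-→d26:-→d27:-→d28:H2  best=H2
  ? 112.34.127.9  path d0:H1→d1:-→d2:-→d3:-→d4:-→d5:-→d6:-→d7:-→d8:-→d9:-→d10:-→d11:-→d12:-→d13:-→d14:-→d15:-→d16:-→d17:-→d18:-→d19:-→d20:-→d21:-→d22:-→d23:-→d24:H1  best=H1
  ? 119.91.10.224  path d0:H1→d1:-→d2:-→d3:-→d4:-→d5:-→d6:-→d7:-→d8:-→d9:-→d10:-→d11:-→d12:H2→d13:-→d14:-→d15:-→d16:-→d17:-→d18:-→d19:-→d20:-→d21:-→d22:-→d23:-→d24:-→d25:-→d26:-→d27:-→d28:H2  best=H2
  ? 124.200.251.111  path d0:H1→d1:-→d2:-→d3:-→d4:-  best=H1
  + 253.249.112.0/21 (H2) depth=21
  del 112.34.127.0/24 (clear depth 24)
  ? 187.74.19.185  path d0:H1→d1:-  best=H1
  + 112.34.0.0/16 (H0) depth=16
  ? 112.34.127.187  path d0:H1→d1:-→d2:-→d3:-→d4:-→d5:-→d6:-→d7:-→d8:-→d9:-→d10:-→d11:-→d12:-→d13:-→d14:-→d15:-→d16:H0→d17:-→d18:-→d19:-→d20:-→d21:-→d22:-→d23:-→d24:-→d25:-→d26:-→d27:-→d28:-→d29:-→d30:-→d31:-→d32:H1  best=H1
  ? 253.249.112.3  path d0:H1→d1:-→d2:-→d3:-→d4:-→d5:-→d6:-→d7:-→d8:-→d9:-→d10:-→d11:-→d12:-→d13:-→d14:-→d15:-→d16:-→d17:-→d18:-→d19:-→d20:-→d21:H2  best=H2
  ? 112.34.0.203  path d0:H1→d1:-→d2:-→d3:-→d4:-→d5:-→d6:-→d7:-→d8:-→d9:-→d10:-→d11:-→d12:-→d13:-→d14:-→d15:-→d16:H0→d17:-  best=H0
  ? 119.91.10.224  path d0:H1→d1:-→d2:-→d3:-→d4:-→d5:-→d6:-→d7:-→d8:-→d9:-→d10:-→d11:-→d12:H2→d13:-→d14:-→d15:-→d16:-→d17:-→d18:-→d19:-→d20:-→d21:-→d22:-→d23:-→d24:-→d25:-→d26:-→d27:-→d28:H2  best=H2

== LOOKUPS ==
["H0","H0","H0","H1","H2","H2","H1","H1","H1","H2","H2","H2","H1","H2","H1","H1","H1","H2","H0","H2"]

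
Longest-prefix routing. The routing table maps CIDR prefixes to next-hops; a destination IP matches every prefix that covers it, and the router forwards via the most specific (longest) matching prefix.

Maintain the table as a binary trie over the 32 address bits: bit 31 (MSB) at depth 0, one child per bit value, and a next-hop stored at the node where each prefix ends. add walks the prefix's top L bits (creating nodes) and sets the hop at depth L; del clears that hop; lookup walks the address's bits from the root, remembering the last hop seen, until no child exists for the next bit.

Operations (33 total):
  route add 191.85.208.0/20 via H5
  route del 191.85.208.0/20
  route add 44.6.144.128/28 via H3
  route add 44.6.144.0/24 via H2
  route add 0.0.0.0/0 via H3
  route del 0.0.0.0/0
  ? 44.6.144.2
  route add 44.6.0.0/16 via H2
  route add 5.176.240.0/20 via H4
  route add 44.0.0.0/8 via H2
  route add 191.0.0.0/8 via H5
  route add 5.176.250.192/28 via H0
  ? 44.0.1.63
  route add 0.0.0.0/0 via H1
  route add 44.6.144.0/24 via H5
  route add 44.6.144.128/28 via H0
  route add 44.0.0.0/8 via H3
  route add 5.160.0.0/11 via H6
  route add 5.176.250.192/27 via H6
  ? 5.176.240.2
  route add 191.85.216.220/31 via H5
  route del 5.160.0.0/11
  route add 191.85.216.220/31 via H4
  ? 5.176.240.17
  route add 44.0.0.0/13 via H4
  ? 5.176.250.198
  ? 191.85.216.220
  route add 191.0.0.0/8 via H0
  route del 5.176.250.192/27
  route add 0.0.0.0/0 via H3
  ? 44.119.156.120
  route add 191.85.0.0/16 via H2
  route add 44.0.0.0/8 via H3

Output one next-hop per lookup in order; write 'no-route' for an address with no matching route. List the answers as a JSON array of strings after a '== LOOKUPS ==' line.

Trace:
  + 191.85.208.0/20 (H5) depth=20
  - 191.85.208.0/20 clear@20
  + 44.6.144.128/28 (H3) depth=28
  + 44.6.144.0/24 (H2) depth=24
  + 0.0.0.0/0 (H3) depth=0
  - 0.0.0.0/0 clear@0
  Q 44.6.144.2: descend 001011000000011010010000 ; hops seen [H2] ; pick H2
  + 44.6.0.0/16 (H2) depth=16
  + 5.176.240.0/20 (H4) depth=20
  + 44.0.0.0/8 (H2) depth=8
  + 191.0.0.0/8 (H5) depth=8
  + 5.176.250.192/28 (H0) depth=28
  Q 44.0.1.63: descend 0010110000000 ; hops seen [H2] ; pick H2
  + 0.0.0.0/0 (H1) depth=0
  + 44.6.144.0/24 (H5) depth=24
  + 44.6.144.128/28 (H0) depth=28
  + 44.0.0.0/8 (H3) depth=8
  + 5.160.0.0/11 (H6) depth=11
  + 5.176.250.192/27 (H6) depth=27
  Q 5.176.240.2: descend 00000101101100001111 ; hops seen [H1,H6,H4] ; pick H4
  + 191.85.216.220/31 (H5) depth=31
  - 5.160.0.0/11 clear@11
  + 191.85.216.220/31 (H4) depth=31
  Q 5.176.240.17: descend 00000101101100001111 ; hops seen [H1,H4] ; pick H4
  + 44.0.0.0/13 (H4) depth=13
  Q 5.176.250.198: descend 0000010110110000111110101100 ; hops seen [H1,H4,H6,H0] ; pick H0
  Q 191.85.216.220: descend 1011111101010101110110001101110 ; hops seen [H1,H5,H4] ; pick H4
  + 191.0.0.0/8 (H0) depth=8
  - 5.176.250.192/27 clear@27
  + 0.0.0.0/0 (H3) depth=0
  Q 44.119.156.120: descend 001011000 ; hops seen [H3,H3] ; pick H3
  + 191.85.0.0/16 (H2) depth=16
  + 44.0.0.0/8 (H3) depth=8

== LOOKUPS ==
["H2","H2","H4","H4","H0","H4","H3"]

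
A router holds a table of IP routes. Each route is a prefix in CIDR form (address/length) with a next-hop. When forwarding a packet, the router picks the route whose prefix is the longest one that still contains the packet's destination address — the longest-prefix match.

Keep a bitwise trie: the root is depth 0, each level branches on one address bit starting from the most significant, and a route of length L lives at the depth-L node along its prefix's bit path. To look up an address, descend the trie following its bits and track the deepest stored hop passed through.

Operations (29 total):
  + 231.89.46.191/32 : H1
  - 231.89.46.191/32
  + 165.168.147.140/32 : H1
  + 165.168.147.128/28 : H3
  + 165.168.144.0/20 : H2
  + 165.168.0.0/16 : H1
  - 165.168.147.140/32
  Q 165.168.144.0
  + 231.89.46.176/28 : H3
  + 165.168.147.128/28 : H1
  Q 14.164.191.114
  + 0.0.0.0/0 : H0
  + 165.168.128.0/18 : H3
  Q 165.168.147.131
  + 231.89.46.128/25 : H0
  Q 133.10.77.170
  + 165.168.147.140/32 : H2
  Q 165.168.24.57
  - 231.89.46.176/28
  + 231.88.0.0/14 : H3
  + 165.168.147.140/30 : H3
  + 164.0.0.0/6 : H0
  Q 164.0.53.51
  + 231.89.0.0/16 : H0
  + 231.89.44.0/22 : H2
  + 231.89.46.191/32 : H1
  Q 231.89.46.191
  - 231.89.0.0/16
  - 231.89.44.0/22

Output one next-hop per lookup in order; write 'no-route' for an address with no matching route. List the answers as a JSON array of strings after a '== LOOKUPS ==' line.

Trace:
  add 231.89.46.191/32 -> H1 at depth 32
  - 231.89.46.191/32 clear@32
  add 165.168.147.140/32 -> H1 at depth 32
  add 165.168.147.128/28 -> H3 at depth 28
  add 165.168.144.0/20 -> H2 at depth 20
  add 165.168.0.0/16 -> H1 at depth 16
  - 165.168.147.140/32 clear@32
  lookup 165.168.144.0: bits 1010010110101000100100 walk d0:-→d1:-→d2:-→d3:-→d4:-→d5:-→d6:-→d7:-→d8:-→d9:-→d10:-→d11:-→d12:-→d13:-→d14:-→d15:-→d16:H1→d17:-→d18:-→d19:-→d20:H2→d21:-→d22:- -> H2
  add 231.89.46.176/28 -> H3 at depth 28
  add 165.168.147.128/28 -> H1 at depth 28
  lookup 14.164.191.114: bits ε walk d0:- -> no-route
  add 0.0.0.0/0 -> H0 at depth 0
  add 165.168.128.0/18 -> H3 at depth 18
  lookup 165.168.147.131: bits 1010010110101000100100111000 walk d0:H0→d1:-→d2:-→d3:-→d4:-→d5:-→d6:-→d7:-→d8:-→d9:-→d10:-→d11:-→d12:-→d13:-→d14:-→d15:-→d16:H1→d17:-→d18:H3→d19:-→d20:H2→d21:-→d22:-→d23:-→d24:-→d25:-→d26:-→d27:-→d28:H1 -> H1
  add 231.89.46.128/25 -> H0 at depth 25
  lookup 133.10.77.170: bits 10 walk d0:H0→d1:-→d2:- -> H0
  add 165.168.147.140/32 -> H2 at depth 32
  lookup 165.168.24.57: bits 1010010110101000 walk d0:H0→d1:-→d2:-→d3:-→d4:-→d5:-→d6:-→d7:-→d8:-→d9:-→d10:-→d11:-→d12:-→d13:-→d14:-→d15:-→d16:H1 -> H1
  - 231.89.46.176/28 clear@28
  add 231.88.0.0/14 -> H3 at depth 14
  add 165.168.147.140/30 -> H3 at depth 30
  add 164.0.0.0/6 -> H0 at depth 6
  lookup 164.0.53.51: bits 1010010 walk d0:H0→d1:-→d2:-→d3:-→d4:-→d5:-→d6:H0→d7:- -> H0
  add 231.89.0.0/16 -> H0 at depth 16
  add 231.89.44.0/22 -> H2 at depth 22
  add 231.89.46.191/32 -> H1 at depth 32
  lookup 231.89.46.191: bits 11100111010110010010111010111111 walk d0:H0→d1:-→d2:-→d3:-→d4:-→d5:-→d6:-→d7:-→d8:-→d9:-→d10:-→d11:-→d12:-→d13:-→d14:H3→d15:-→d16:H0→d17:-→d18:-→d19:-→d20:-→d21:-→d22:H2→d23:-→d24:-→d25:H0→d26:-→d27:-→d28:-→d29:-→d30:-→d31:-→d32:H1 -> H1
  - 231.89.0.0/16 clear@16
  - 231.89.44.0/22 clear@22

== LOOKUPS ==
["H2","no-route","H1","H0","H1","H0","H1"]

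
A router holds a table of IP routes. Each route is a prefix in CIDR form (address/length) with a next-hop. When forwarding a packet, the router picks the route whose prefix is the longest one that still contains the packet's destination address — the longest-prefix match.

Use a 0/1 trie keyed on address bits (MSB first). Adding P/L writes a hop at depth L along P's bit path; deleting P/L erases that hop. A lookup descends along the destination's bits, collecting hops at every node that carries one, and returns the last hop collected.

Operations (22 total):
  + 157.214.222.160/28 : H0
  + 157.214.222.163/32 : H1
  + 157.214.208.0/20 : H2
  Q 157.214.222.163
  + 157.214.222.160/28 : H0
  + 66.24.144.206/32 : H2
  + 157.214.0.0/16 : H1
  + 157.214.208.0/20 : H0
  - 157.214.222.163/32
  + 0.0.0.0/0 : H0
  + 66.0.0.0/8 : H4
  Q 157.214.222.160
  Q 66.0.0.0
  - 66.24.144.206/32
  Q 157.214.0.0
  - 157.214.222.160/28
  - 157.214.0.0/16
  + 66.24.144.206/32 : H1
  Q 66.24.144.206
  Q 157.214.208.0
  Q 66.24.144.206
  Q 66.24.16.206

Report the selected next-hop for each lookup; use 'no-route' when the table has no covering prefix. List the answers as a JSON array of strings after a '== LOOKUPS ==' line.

Process each operation:
  + 157.214.222.160/28 (H0) depth=28
  + 157.214.222.163/32 (H1) depth=32
  + 157.214.208.0/20 (H2) depth=20
  lookup 157.214.222.163: bits 10011101110101101101111010100011 walk d0:-→d1:-→d2:-→d3:-→d4:-→d5:-→d6:-→d7:-→d8:-→d9:-→d10:-→d11:-→d12:-→d13:-→d14:-→d15:-→d16:-→d17:-→d18:-→d19:-→d20:H2→d21:-→d22:-→d23:-→d24:-→d25:-→d26:-→d27:-→d28:H0→d29:-→d30:-→d31:-→d32:H1 -> H1
  + 157.214.222.160/28 (H0) depth=28
  + 66.24.144.206/32 (H2) depth=32
  + 157.214.0.0/16 (H1) depth=16
  + 157.214.208.0/20 (H0) depth=20
  - 157.214.222.163/32 clear@32
  + 0.0.0.0/0 (H0) depth=0
  + 66.0.0.0/8 (H4) depth=8
  lookup 157.214.222.160: bits 100111011101011011011110101000 walk d0:H0→d1:-→d2:-→d3:-→d4:-→d5:-→d6:-→d7:-→d8:-→d9:-→d10:-→d11:-→d12:-→d13:-→d14:-→d15:-→d16:H1→d17:-→d18:-→d19:-→d20:H0→d21:-→d22:-→d23:-→d24:-→d25:-→d26:-→d27:-→d28:H0→d29:-→d30:- -> H0
  lookup 66.0.0.0: bits 01000010000 walk d0:H0→d1:-→d2:-→d3:-→d4:-→d5:-→d6:-→d7:-→d8:H4→d9:-→d10:-→d11:- -> H4
  - 66.24.144.206/32 clear@32
  lookup 157.214.0.0: bits 1001110111010110 walk d0:H0→d1:-→d2:-→d3:-→d4:-→d5:-→d6:-→d7:-→d8:-→d9:-→d10:-→d11:-→d12:-→d13:-→d14:-→d15:-→d16:H1 -> H1
  - 157.214.222.160/28 clear@28
  - 157.214.0.0/16 clear@16
  + 66.24.144.206/32 (H1) depth=32
  lookup 66.24.144.206: bits 01000010000110001001000011001110 walk d0:H0→d1:-→d2:-→d3:-→d4:-→d5:-→d6:-→d7:-→d8:H4→d9:-→d10:-→d11:-→d12:-→d13:-→d14:-→d15:-→d16:-→d17:-→d18:-→d19:-→d20:-→d21:-→d22:-→d23:-→d24:-→d25:-→d26:-→d27:-→d28:-→d29:-→d30:-→d31:-→d32:H1 -> H1
  lookup 157.214.208.0: bits 10011101110101101101 walk d0:H0→d1:-→d2:-→d3:-→d4:-→d5:-→d6:-→d7:-→d8:-→d9:-→d10:-→d11:-→d12:-→d13:-→d14:-→d15:-→d16:-→d17:-→d18:-→d19:-→d20:H0 -> H0
  lookup 66.24.144.206: bits 01000010000110001001000011001110 walk d0:H0→d1:-→d2:-→d3:-→d4:-→d5:-→d6:-→d7:-→d8:H4→d9:-→d10:-→d11:-→d12:-→d13:-→d14:-→d15:-→d16:-→d17:-→d18:-→d19:-→d20:-→d21:-→d22:-→d23:-→d24:-→d25:-→d26:-→d27:-→d28:-→d29:-→d30:-→d31:-→d32:H1 -> H1
  lookup 66.24.16.206: bits 0100001000011000 walk d0:H0→d1:-→d2:-→d3:-→d4:-→d5:-→d6:-→d7:-→d8:H4→d9:-→d10:-→d11:-→d12:-→d13:-→d14:-→d15:-→d16:- -> H4

== LOOKUPS ==
["H1","H0","H4","H1","H1","H0","H1","H4"]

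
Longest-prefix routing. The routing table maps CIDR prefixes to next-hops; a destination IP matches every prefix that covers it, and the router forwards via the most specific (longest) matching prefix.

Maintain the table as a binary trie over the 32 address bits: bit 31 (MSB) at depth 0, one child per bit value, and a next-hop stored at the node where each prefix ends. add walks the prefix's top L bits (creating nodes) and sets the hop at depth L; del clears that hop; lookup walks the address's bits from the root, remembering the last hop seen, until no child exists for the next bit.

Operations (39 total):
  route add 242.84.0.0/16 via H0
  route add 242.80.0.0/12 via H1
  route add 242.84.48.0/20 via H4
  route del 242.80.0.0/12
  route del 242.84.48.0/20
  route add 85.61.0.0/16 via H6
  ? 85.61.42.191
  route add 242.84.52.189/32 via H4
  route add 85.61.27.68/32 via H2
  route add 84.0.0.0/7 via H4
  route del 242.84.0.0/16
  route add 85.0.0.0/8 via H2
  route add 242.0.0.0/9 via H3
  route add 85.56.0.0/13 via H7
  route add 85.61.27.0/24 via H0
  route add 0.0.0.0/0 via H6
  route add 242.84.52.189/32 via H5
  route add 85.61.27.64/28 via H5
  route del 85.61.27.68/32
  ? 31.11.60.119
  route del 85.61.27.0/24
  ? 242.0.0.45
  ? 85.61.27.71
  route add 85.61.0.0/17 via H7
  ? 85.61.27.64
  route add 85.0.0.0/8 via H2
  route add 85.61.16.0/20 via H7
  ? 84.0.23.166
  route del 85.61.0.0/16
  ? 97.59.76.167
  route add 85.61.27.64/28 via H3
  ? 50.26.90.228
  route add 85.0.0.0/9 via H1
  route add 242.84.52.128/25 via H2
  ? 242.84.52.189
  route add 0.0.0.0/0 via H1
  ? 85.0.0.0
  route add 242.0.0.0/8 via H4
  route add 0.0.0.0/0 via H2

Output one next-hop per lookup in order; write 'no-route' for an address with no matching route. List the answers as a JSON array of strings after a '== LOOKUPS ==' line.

Trace:
  add 242.84.0.0/16 -> H0 at depth 16
  add 242.80.0.0/12 -> H1 at depth 12
  add 242.84.48.0/20 -> H4 at depth 20
  del 242.80.0.0/12 (clear depth 12)
  del 242.84.48.0/20 (clear depth 20)
  add 85.61.0.0/16 -> H6 at depth 16
  Q 85.61.42.191: descend 0101010100111101 ; hops seen [H6] ; pick H6
  add 242.84.52.189/32 -> H4 at depth 32
  add 85.61.27.68/32 -> H2 at depth 32
  add 84.0.0.0/7 -> H4 at depth 7
  del 242.84.0.0/16 (clear depth 16)
  add 85.0.0.0/8 -> H2 at depth 8
  add 242.0.0.0/9 -> H3 at depth 9
  add 85.56.0.0/13 -> H7 at depth 13
  add 85.61.27.0/24 -> H0 at depth 24
  add 0.0.0.0/0 -> H6 at depth 0
  add 242.84.52.189/32 -> H5 at depth 32
  add 85.61.27.64/28 -> H5 at depth 28
  del 85.61.27.68/32 (clear depth 32)
  Q 31.11.60.119: descend 0 ; hops seen [H6] ; pick H6
  del 85.61.27.0/24 (clear depth 24)
  Q 242.0.0.45: descend 111100100 ; hops seen [H6,H3] ; pick H3
  Q 85.61.27.71: descend 010101010011110100011011010001 ; hops seen [H6,H4,H2,H7,H6,H5] ; pick H5
  add 85.61.0.0/17 -> H7 at depth 17
  Q 85.61.27.64: descend 01010101001111010001101101000 ; hops seen [H6,H4,H2,H7,H6,H7,H5] ; pick H5
  add 85.0.0.0/8 -> H2 at depth 8
  add 85.61.16.0/20 -> H7 at depth 20
  Q 84.0.23.166: descend 0101010 ; hops seen [H6,H4] ; pick H4
  del 85.61.0.0/16 (clear depth 16)
  Q 97.59.76.167: descend 01 ; hops seen [H6] ; pick H6
  add 85.61.27.64/28 -> H3 at depth 28
  Q 50.26.90.228: descend 0 ; hops seen [H6] ; pick H6
  add 85.0.0.0/9 -> H1 at depth 9
  add 242.84.52.128/25 -> H2 at depth 25
  Q 242.84.52.189: descend 11110010010101000011010010111101 ; hops seen [H6,H3,H2,H5] ; pick H5
  add 0.0.0.0/0 -> H1 at depth 0
  Q 85.0.0.0: descend 0101010100 ; hops seen [H1,H4,H2,H1] ; pick H1
  add 242.0.0.0/8 -> H4 at depth 8
  add 0.0.0.0/0 -> H2 at depth 0

== LOOKUPS ==
["H6","H6","H3","H5","H5","H4","H6","H6","H5","H1"]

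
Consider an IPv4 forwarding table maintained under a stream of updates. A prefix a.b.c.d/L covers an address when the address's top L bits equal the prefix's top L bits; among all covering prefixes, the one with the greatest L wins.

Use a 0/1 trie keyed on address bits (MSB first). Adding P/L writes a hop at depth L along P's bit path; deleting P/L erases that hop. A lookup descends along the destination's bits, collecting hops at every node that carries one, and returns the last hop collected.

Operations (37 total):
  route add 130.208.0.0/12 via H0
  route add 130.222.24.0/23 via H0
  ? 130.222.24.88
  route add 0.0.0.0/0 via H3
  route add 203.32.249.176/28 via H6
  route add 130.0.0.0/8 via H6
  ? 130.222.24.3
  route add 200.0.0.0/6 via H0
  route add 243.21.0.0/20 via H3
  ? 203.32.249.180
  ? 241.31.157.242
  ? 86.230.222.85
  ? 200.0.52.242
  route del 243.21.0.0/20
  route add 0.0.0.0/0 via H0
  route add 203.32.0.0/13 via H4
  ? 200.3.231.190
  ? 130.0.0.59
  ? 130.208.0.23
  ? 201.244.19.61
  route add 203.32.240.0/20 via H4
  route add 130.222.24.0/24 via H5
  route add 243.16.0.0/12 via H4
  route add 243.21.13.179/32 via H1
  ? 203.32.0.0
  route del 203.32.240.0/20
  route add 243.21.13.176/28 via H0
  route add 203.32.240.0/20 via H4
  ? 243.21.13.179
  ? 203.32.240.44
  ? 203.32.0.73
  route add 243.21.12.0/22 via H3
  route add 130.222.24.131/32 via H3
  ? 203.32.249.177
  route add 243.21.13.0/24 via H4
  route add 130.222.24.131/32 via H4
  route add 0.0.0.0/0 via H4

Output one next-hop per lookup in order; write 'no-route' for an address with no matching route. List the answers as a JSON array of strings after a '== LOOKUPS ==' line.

Process each operation:
  + 130.208.0.0/12 (H0) depth=12
  + 130.222.24.0/23 (H0) depth=23
  Q 130.222.24.88: descend 10000010110111100001100 ; hops seen [H0,H0] ; pick H0
  + 0.0.0.0/0 (H3) depth=0
  + 203.32.249.176/28 (H6) depth=28
  + 130.0.0.0/8 (H6) depth=8
  Q 130.222.24.3: descend 10000010110111100001100 ; hops seen [H3,H6,H0,H0] ; pick H0
  + 200.0.0.0/6 (H0) depth=6
  + 243.21.0.0/20 (H3) depth=20
  Q 203.32.249.180: descend 1100101100100000111110011011 ; hops seen [H3,H0,H6] ; pick H6
  Q 241.31.157.242: descend 111100 ; hops seen [H3] ; pick H3
  Q 86.230.222.85: descend ε ; hops seen [H3] ; pick H3
  Q 200.0.52.242: descend 110010 ; hops seen [H3,H0] ; pick H0
  del 243.21.0.0/20 (clear depth 20)
  + 0.0.0.0/0 (H0) depth=0
  + 203.32.0.0/13 (H4) depth=13
  Q 200.3.231.190: descend 110010 ; hops seen [H0,H0] ; pick H0
  Q 130.0.0.59: descend 10000010 ; hops seen [H0,H6] ; pick H6
  Q 130.208.0.23: descend 100000101101 ; hops seen [H0,H6,H0] ; pick H0
  Q 201.244.19.61: descend 110010 ; hops seen [H0,H0] ; pick H0
  + 203.32.240.0/20 (H4) depth=20
  + 130.222.24.0/24 (H5) depth=24
  + 243.16.0.0/12 (H4) depth=12
  + 243.21.13.179/32 (H1) depth=32
  Q 203.32.0.0: descend 1100101100100000 ; hops seen [H0,H0,H4] ; pick H4
  del 203.32.240.0/20 (clear depth 20)
  + 243.21.13.176/28 (H0) depth=28
  + 203.32.240.0/20 (H4) depth=20
  Q 243.21.13.179: descend 11110011000101010000110110110011 ; hops seen [H0,H4,H0,H1] ; pick H1
  Q 203.32.240.44: descend 11001011001000001111 ; hops seen [H0,H0,H4,H4] ; pick H4
  Q 203.32.0.73: descend 1100101100100000 ; hops seen [H0,H0,H4] ; pick H4
  + 243.21.12.0/22 (H3) depth=22
  + 130.222.24.131/32 (H3) depth=32
  Q 203.32.249.177: descend 1100101100100000111110011011 ; hops seen [H0,H0,H4,H4,H6] ; pick H6
  + 243.21.13.0/24 (H4) depth=24
  + 130.222.24.131/32 (H4) depth=32
  + 0.0.0.0/0 (H4) depth=0

== LOOKUPS ==
["H0","H0","H6","H3","H3","H0","H0","H6","H0","H0","H4","H1","H4","H4","H6"]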